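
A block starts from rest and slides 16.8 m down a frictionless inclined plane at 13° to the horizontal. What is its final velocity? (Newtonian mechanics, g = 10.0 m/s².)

a = g sin(θ) = 10.0 × sin(13°) = 2.2495 m/s²
v = √(2ad) = √(2 × 2.2495 × 16.8) = 8.69 m/s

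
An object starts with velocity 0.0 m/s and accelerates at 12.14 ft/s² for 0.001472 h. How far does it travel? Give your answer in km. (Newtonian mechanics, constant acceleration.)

a = 12.14 ft/s² × 0.3048 = 3.70027 m/s²
t = 0.001472 h × 3600.0 = 5.2992 s
d = v₀ × t + ½ × a × t² = 0.0 × 5.2992 + 0.5 × 3.70027 × 5.2992² = 51.9546 m
d = 51.9546 m / 1000.0 = 0.05195 km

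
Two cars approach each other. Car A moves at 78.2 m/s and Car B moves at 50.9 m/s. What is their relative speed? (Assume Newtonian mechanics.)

v_rel = v_A + v_B = 78.2 + 50.9 = 129.1 m/s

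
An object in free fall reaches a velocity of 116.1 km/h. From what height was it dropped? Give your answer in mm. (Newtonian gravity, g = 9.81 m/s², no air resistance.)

v = 116.1 km/h × 0.2777777777777778 = 32.25 m/s
h = v² / (2g) = 32.25² / (2 × 9.81) = 53.0103 m
h = 53.0103 m / 0.001 = 53010 mm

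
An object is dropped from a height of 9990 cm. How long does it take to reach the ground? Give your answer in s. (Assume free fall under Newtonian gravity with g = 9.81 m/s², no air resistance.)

h = 9990 cm × 0.01 = 99.9 m
t = √(2h/g) = √(2 × 99.9 / 9.81) = 4.513 s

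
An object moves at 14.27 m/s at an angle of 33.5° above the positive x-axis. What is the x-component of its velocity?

vₓ = v cos(θ) = 14.27 × cos(33.5°) = 11.9 m/s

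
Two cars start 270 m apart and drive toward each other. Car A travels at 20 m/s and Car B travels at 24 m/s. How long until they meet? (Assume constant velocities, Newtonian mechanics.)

Combined speed: v_combined = 20 + 24 = 44 m/s
Time to meet: t = d/v_combined = 270/44 = 6.14 s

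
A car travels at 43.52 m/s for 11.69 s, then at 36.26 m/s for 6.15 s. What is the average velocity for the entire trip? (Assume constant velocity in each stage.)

d₁ = v₁t₁ = 43.52 × 11.69 = 508.7488 m
d₂ = v₂t₂ = 36.26 × 6.15 = 222.999 m
d_total = 731.7478 m, t_total = 17.84 s
v_avg = d_total/t_total = 731.7478/17.84 = 41.02 m/s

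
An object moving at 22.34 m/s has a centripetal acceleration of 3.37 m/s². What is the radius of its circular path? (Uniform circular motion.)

r = v²/a_c = 22.34²/3.37 = 148.09 m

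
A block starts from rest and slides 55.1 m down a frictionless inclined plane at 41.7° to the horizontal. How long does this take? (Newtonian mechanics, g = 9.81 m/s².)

a = g sin(θ) = 9.81 × sin(41.7°) = 6.5259 m/s²
t = √(2d/a) = √(2 × 55.1 / 6.5259) = 4.11 s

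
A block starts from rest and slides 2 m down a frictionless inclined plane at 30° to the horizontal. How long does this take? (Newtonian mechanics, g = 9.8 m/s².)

a = g sin(θ) = 9.8 × sin(30°) = 4.9 m/s²
t = √(2d/a) = √(2 × 2 / 4.9) = 0.9 s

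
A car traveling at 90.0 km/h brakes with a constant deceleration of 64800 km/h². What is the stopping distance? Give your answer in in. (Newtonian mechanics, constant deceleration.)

v₀ = 90.0 km/h × 0.2777777777777778 = 25.0 m/s
a = 64800 km/h² × 7.716049382716049e-05 = 5.0 m/s²
d = v₀² / (2a) = 25.0² / (2 × 5.0) = 625.0 / 10.0 = 62.5 m
d = 62.5 m / 0.0254 = 2461 in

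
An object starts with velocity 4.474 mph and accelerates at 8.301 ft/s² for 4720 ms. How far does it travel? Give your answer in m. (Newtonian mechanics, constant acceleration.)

v₀ = 4.474 mph × 0.44704 = 2.00006 m/s
a = 8.301 ft/s² × 0.3048 = 2.53014 m/s²
t = 4720 ms × 0.001 = 4.72 s
d = v₀ × t + ½ × a × t² = 2.00006 × 4.72 + 0.5 × 2.53014 × 4.72² = 37.62 m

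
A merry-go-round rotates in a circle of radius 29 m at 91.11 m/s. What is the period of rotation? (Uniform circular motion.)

T = 2πr/v = 2π×29/91.11 = 2.0 s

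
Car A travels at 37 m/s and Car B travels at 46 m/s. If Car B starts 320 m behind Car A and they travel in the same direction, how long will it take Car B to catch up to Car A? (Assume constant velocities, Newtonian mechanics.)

Relative speed: v_rel = 46 - 37 = 9 m/s
Time to catch: t = d₀/v_rel = 320/9 = 35.56 s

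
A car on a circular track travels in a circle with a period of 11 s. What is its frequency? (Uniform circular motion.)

f = 1/T = 1/11 = 0.0909 Hz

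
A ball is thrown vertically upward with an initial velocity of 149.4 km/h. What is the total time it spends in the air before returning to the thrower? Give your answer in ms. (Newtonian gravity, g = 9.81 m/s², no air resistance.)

v₀ = 149.4 km/h × 0.2777777777777778 = 41.5 m/s
t_total = 2 × v₀ / g = 2 × 41.5 / 9.81 = 8.46075 s
t_total = 8.46075 s / 0.001 = 8461 ms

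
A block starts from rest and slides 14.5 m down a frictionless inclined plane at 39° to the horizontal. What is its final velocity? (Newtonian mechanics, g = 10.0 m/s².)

a = g sin(θ) = 10.0 × sin(39°) = 6.2932 m/s²
v = √(2ad) = √(2 × 6.2932 × 14.5) = 13.51 m/s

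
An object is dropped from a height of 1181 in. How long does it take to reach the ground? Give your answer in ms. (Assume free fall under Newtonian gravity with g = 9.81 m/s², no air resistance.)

h = 1181 in × 0.0254 = 29.9974 m
t = √(2h/g) = √(2 × 29.9974 / 9.81) = 2.47299 s
t = 2.47299 s / 0.001 = 2473 ms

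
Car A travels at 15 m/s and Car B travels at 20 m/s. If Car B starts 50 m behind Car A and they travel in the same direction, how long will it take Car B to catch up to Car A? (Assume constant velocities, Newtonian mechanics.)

Relative speed: v_rel = 20 - 15 = 5 m/s
Time to catch: t = d₀/v_rel = 50/5 = 10.0 s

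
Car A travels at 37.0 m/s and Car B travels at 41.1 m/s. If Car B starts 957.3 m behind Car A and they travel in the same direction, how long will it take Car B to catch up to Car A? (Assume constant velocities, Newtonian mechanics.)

Relative speed: v_rel = 41.1 - 37.0 = 4.1 m/s
Time to catch: t = d₀/v_rel = 957.3/4.1 = 233.49 s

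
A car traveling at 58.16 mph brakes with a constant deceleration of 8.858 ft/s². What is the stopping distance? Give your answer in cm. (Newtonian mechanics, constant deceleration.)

v₀ = 58.16 mph × 0.44704 = 25.9998 m/s
a = 8.858 ft/s² × 0.3048 = 2.69992 m/s²
d = v₀² / (2a) = 25.9998² / (2 × 2.69992) = 675.99 / 5.39984 = 125.187 m
d = 125.187 m / 0.01 = 12520 cm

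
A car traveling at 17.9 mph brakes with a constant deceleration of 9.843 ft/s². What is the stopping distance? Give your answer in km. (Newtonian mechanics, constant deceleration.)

v₀ = 17.9 mph × 0.44704 = 8.00202 m/s
a = 9.843 ft/s² × 0.3048 = 3.00015 m/s²
d = v₀² / (2a) = 8.00202² / (2 × 3.00015) = 64.0323 / 6.0003 = 10.6715 m
d = 10.6715 m / 1000.0 = 0.01067 km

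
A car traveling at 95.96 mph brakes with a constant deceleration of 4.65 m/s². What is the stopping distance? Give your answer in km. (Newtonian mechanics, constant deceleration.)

v₀ = 95.96 mph × 0.44704 = 42.898 m/s
d = v₀² / (2a) = 42.898² / (2 × 4.65) = 1840.24 / 9.3 = 197.875 m
d = 197.875 m / 1000.0 = 0.1979 km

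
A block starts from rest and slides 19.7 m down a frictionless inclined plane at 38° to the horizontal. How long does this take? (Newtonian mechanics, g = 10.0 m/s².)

a = g sin(θ) = 10.0 × sin(38°) = 6.1566 m/s²
t = √(2d/a) = √(2 × 19.7 / 6.1566) = 2.53 s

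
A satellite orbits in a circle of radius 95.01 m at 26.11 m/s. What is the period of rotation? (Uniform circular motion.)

T = 2πr/v = 2π×95.01/26.11 = 22.86 s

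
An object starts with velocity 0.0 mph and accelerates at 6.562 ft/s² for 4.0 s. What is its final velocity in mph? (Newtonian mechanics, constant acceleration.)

v₀ = 0.0 mph × 0.44704 = 0.0 m/s
a = 6.562 ft/s² × 0.3048 = 2.0001 m/s²
v = v₀ + a × t = 0.0 + 2.0001 × 4.0 = 8.0004 m/s
v = 8.0004 m/s / 0.44704 = 17.9 mph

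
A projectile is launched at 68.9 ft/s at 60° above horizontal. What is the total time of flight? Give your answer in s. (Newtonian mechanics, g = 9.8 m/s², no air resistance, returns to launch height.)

v₀ = 68.9 ft/s × 0.3048 = 21.0007 m/s
T = 2 × v₀ × sin(θ) / g = 2 × 21.0007 × sin(60°) / 9.8 = 2 × 21.0007 × 0.866025 / 9.8 = 3.712 s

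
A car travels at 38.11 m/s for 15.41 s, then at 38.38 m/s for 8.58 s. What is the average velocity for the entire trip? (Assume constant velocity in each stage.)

d₁ = v₁t₁ = 38.11 × 15.41 = 587.2751 m
d₂ = v₂t₂ = 38.38 × 8.58 = 329.3004 m
d_total = 916.5755 m, t_total = 23.99 s
v_avg = d_total/t_total = 916.5755/23.99 = 38.21 m/s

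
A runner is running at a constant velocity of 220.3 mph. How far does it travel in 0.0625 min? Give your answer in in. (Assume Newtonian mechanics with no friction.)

v = 220.3 mph × 0.44704 = 98.4829 m/s
t = 0.0625 min × 60.0 = 3.75 s
d = v × t = 98.4829 × 3.75 = 369.311 m
d = 369.311 m / 0.0254 = 14540 in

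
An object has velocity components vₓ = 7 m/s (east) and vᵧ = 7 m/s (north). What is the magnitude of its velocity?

|v| = √(vₓ² + vᵧ²) = √(7² + 7²) = √(98) = 9.9 m/s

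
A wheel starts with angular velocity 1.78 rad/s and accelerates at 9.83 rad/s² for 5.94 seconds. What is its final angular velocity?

ω = ω₀ + αt = 1.78 + 9.83 × 5.94 = 60.17 rad/s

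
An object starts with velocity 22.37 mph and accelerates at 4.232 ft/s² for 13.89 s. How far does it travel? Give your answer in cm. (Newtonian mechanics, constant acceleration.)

v₀ = 22.37 mph × 0.44704 = 10.0003 m/s
a = 4.232 ft/s² × 0.3048 = 1.28991 m/s²
d = v₀ × t + ½ × a × t² = 10.0003 × 13.89 + 0.5 × 1.28991 × 13.89² = 263.337 m
d = 263.337 m / 0.01 = 26330 cm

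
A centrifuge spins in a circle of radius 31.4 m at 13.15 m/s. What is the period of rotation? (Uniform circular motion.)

T = 2πr/v = 2π×31.4/13.15 = 15.0 s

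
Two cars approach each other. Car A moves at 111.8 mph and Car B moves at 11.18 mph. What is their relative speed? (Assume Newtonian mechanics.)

v_rel = v_A + v_B = 111.8 + 11.18 = 122.98 mph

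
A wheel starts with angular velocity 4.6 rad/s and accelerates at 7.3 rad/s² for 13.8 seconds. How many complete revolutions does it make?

θ = ω₀t + ½αt² = 4.6×13.8 + ½×7.3×13.8² = 758.586 rad
Total revolutions = θ/(2π) = 758.586/(2π) = 120.73
Complete revolutions = ⌊120.73⌋ = 120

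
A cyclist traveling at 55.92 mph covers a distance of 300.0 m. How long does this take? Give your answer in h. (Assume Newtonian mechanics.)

v = 55.92 mph × 0.44704 = 24.9985 m/s
t = d / v = 300.0 / 24.9985 = 12.0007 s
t = 12.0007 s / 3600.0 = 0.003334 h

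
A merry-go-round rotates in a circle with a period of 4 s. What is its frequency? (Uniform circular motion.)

f = 1/T = 1/4 = 0.25 Hz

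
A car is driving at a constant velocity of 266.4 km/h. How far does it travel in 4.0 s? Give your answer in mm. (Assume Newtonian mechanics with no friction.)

v = 266.4 km/h × 0.2777777777777778 = 74.0 m/s
d = v × t = 74.0 × 4.0 = 296.0 m
d = 296.0 m / 0.001 = 296000 mm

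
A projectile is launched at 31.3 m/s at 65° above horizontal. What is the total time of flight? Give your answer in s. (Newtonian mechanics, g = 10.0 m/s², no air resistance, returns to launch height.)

T = 2 × v₀ × sin(θ) / g = 2 × 31.3 × sin(65°) / 10.0 = 2 × 31.3 × 0.906308 / 10.0 = 5.673 s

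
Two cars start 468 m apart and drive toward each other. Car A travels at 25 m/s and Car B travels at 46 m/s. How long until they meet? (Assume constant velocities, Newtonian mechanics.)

Combined speed: v_combined = 25 + 46 = 71 m/s
Time to meet: t = d/v_combined = 468/71 = 6.59 s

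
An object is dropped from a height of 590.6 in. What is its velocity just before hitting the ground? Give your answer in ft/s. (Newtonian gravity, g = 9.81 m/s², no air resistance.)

h = 590.6 in × 0.0254 = 15.0012 m
v = √(2gh) = √(2 × 9.81 × 15.0012) = 17.1559 m/s
v = 17.1559 m/s / 0.3048 = 56.29 ft/s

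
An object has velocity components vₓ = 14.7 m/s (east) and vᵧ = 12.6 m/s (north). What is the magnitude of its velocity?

|v| = √(vₓ² + vᵧ²) = √(14.7² + 12.6²) = √(374.85) = 19.36 m/s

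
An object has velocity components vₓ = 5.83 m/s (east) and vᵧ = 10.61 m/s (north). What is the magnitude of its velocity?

|v| = √(vₓ² + vᵧ²) = √(5.83² + 10.61²) = √(146.561) = 12.11 m/s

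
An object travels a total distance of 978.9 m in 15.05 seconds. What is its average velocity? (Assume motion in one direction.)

v_avg = Δd / Δt = 978.9 / 15.05 = 65.04 m/s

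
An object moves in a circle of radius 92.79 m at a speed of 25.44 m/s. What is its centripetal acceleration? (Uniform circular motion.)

a_c = v²/r = 25.44²/92.79 = 647.1936/92.79 = 6.97 m/s²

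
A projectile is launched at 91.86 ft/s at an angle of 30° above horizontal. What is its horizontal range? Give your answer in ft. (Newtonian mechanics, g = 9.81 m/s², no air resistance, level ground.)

v₀ = 91.86 ft/s × 0.3048 = 27.9989 m/s
R = v₀² × sin(2θ) / g = 27.9989² × sin(2 × 30°) / 9.81 = 783.938 × 0.866025 / 9.81 = 69.2059 m
R = 69.2059 m / 0.3048 = 227.1 ft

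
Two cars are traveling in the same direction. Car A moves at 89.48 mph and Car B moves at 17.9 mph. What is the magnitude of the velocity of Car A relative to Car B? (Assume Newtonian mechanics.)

v_rel = |v_A - v_B| = |89.48 - 17.9| = 71.58 mph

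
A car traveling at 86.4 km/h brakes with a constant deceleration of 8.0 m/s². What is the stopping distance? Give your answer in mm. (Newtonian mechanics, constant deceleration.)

v₀ = 86.4 km/h × 0.2777777777777778 = 24.0 m/s
d = v₀² / (2a) = 24.0² / (2 × 8.0) = 576.0 / 16.0 = 36.0 m
d = 36.0 m / 0.001 = 36000 mm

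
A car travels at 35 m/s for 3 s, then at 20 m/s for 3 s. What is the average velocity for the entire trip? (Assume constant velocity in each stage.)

d₁ = v₁t₁ = 35 × 3 = 105 m
d₂ = v₂t₂ = 20 × 3 = 60 m
d_total = 165 m, t_total = 6 s
v_avg = d_total/t_total = 165/6 = 27.5 m/s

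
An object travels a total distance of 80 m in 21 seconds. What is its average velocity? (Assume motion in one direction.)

v_avg = Δd / Δt = 80 / 21 = 3.81 m/s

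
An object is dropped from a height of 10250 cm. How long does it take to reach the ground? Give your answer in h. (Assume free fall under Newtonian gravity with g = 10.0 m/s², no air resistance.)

h = 10250 cm × 0.01 = 102.5 m
t = √(2h/g) = √(2 × 102.5 / 10.0) = 4.52769 s
t = 4.52769 s / 3600.0 = 0.001258 h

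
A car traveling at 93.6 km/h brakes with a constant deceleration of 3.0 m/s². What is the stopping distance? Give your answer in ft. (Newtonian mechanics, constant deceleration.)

v₀ = 93.6 km/h × 0.2777777777777778 = 26.0 m/s
d = v₀² / (2a) = 26.0² / (2 × 3.0) = 676.0 / 6.0 = 112.667 m
d = 112.667 m / 0.3048 = 369.6 ft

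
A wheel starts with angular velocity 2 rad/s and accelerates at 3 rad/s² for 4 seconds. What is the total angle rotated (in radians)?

θ = ω₀t + ½αt² = 2×4 + ½×3×4² = 32.0 rad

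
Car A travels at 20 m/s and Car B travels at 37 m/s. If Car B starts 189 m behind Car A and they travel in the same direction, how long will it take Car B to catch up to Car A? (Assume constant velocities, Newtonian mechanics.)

Relative speed: v_rel = 37 - 20 = 17 m/s
Time to catch: t = d₀/v_rel = 189/17 = 11.12 s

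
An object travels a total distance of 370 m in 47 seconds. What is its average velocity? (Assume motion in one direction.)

v_avg = Δd / Δt = 370 / 47 = 7.87 m/s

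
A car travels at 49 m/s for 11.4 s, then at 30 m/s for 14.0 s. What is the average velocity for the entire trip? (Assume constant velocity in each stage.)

d₁ = v₁t₁ = 49 × 11.4 = 558.6 m
d₂ = v₂t₂ = 30 × 14.0 = 420.0 m
d_total = 978.6 m, t_total = 25.4 s
v_avg = d_total/t_total = 978.6/25.4 = 38.53 m/s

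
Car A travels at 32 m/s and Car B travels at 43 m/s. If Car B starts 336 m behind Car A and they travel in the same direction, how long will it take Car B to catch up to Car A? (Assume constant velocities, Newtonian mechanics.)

Relative speed: v_rel = 43 - 32 = 11 m/s
Time to catch: t = d₀/v_rel = 336/11 = 30.55 s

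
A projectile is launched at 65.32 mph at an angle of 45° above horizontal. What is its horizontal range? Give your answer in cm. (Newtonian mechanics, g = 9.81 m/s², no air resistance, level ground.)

v₀ = 65.32 mph × 0.44704 = 29.2007 m/s
R = v₀² × sin(2θ) / g = 29.2007² × sin(2 × 45°) / 9.81 = 852.681 × 1.0 / 9.81 = 86.9196 m
R = 86.9196 m / 0.01 = 8692 cm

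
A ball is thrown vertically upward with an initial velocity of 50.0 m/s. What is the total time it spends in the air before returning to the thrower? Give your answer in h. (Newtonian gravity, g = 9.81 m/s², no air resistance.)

t_total = 2 × v₀ / g = 2 × 50.0 / 9.81 = 10.1937 s
t_total = 10.1937 s / 3600.0 = 0.002832 h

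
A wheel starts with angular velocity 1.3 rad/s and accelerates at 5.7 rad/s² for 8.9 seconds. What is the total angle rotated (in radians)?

θ = ω₀t + ½αt² = 1.3×8.9 + ½×5.7×8.9² = 237.32 rad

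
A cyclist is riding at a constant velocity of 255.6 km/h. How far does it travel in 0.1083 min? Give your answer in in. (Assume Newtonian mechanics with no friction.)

v = 255.6 km/h × 0.2777777777777778 = 71.0 m/s
t = 0.1083 min × 60.0 = 6.498 s
d = v × t = 71.0 × 6.498 = 461.358 m
d = 461.358 m / 0.0254 = 18160 in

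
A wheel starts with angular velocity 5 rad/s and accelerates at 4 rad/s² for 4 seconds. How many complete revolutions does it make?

θ = ω₀t + ½αt² = 5×4 + ½×4×4² = 52.0 rad
Total revolutions = θ/(2π) = 52.0/(2π) = 8.28
Complete revolutions = ⌊8.28⌋ = 8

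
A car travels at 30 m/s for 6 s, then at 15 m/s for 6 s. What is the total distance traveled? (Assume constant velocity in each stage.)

d₁ = v₁t₁ = 30 × 6 = 180 m
d₂ = v₂t₂ = 15 × 6 = 90 m
d_total = 180 + 90 = 270 m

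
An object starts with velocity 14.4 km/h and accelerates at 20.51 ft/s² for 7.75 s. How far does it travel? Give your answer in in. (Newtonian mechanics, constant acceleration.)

v₀ = 14.4 km/h × 0.2777777777777778 = 4.0 m/s
a = 20.51 ft/s² × 0.3048 = 6.25145 m/s²
d = v₀ × t + ½ × a × t² = 4.0 × 7.75 + 0.5 × 6.25145 × 7.75² = 218.739 m
d = 218.739 m / 0.0254 = 8612 in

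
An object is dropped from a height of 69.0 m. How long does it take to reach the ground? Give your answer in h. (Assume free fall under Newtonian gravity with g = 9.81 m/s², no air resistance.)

t = √(2h/g) = √(2 × 69.0 / 9.81) = 3.75064 s
t = 3.75064 s / 3600.0 = 0.001042 h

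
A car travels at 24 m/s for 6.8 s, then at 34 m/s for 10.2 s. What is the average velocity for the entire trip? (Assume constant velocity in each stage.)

d₁ = v₁t₁ = 24 × 6.8 = 163.2 m
d₂ = v₂t₂ = 34 × 10.2 = 346.8 m
d_total = 510.0 m, t_total = 17.0 s
v_avg = d_total/t_total = 510.0/17.0 = 30.0 m/s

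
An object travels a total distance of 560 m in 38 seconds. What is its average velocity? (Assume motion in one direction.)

v_avg = Δd / Δt = 560 / 38 = 14.74 m/s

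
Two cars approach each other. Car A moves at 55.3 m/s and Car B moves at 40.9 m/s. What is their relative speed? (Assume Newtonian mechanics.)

v_rel = v_A + v_B = 55.3 + 40.9 = 96.2 m/s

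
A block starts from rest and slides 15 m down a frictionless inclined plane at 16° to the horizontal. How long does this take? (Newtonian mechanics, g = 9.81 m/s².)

a = g sin(θ) = 9.81 × sin(16°) = 2.704 m/s²
t = √(2d/a) = √(2 × 15 / 2.704) = 3.33 s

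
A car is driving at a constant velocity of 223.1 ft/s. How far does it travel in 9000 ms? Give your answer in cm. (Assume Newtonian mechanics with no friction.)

v = 223.1 ft/s × 0.3048 = 68.0009 m/s
t = 9000 ms × 0.001 = 9.0 s
d = v × t = 68.0009 × 9.0 = 612.008 m
d = 612.008 m / 0.01 = 61200 cm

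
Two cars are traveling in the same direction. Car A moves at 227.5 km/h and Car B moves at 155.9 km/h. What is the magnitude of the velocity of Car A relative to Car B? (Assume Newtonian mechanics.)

v_rel = |v_A - v_B| = |227.5 - 155.9| = 71.6 km/h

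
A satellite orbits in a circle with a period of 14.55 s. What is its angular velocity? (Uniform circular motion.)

ω = 2π/T = 2π/14.55 = 0.4318 rad/s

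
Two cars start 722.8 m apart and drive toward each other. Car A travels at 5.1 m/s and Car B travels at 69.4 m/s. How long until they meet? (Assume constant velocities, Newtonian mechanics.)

Combined speed: v_combined = 5.1 + 69.4 = 74.5 m/s
Time to meet: t = d/v_combined = 722.8/74.5 = 9.7 s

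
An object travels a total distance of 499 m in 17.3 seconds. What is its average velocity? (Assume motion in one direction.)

v_avg = Δd / Δt = 499 / 17.3 = 28.84 m/s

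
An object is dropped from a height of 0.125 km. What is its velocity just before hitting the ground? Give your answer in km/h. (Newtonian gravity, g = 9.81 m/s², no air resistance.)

h = 0.125 km × 1000.0 = 125.0 m
v = √(2gh) = √(2 × 9.81 × 125.0) = 49.5227 m/s
v = 49.5227 m/s / 0.2777777777777778 = 178.3 km/h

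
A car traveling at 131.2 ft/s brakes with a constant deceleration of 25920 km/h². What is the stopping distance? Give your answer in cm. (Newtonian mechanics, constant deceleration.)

v₀ = 131.2 ft/s × 0.3048 = 39.9898 m/s
a = 25920 km/h² × 7.716049382716049e-05 = 2.0 m/s²
d = v₀² / (2a) = 39.9898² / (2 × 2.0) = 1599.18 / 4.0 = 399.795 m
d = 399.795 m / 0.01 = 39980 cm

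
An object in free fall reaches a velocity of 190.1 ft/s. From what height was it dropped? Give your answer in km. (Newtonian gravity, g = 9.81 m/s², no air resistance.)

v = 190.1 ft/s × 0.3048 = 57.9425 m/s
h = v² / (2g) = 57.9425² / (2 × 9.81) = 171.118 m
h = 171.118 m / 1000.0 = 0.1711 km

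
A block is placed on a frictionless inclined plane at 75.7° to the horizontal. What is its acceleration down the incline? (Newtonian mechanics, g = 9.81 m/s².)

a = g sin(θ) = 9.81 × sin(75.7°) = 9.81 × 0.969 = 9.51 m/s²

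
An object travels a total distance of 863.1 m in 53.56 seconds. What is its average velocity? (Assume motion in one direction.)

v_avg = Δd / Δt = 863.1 / 53.56 = 16.11 m/s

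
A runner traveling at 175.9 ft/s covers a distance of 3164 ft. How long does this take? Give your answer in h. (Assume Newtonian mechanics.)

d = 3164 ft × 0.3048 = 964.387 m
v = 175.9 ft/s × 0.3048 = 53.6143 m/s
t = d / v = 964.387 / 53.6143 = 17.9875 s
t = 17.9875 s / 3600.0 = 0.004997 h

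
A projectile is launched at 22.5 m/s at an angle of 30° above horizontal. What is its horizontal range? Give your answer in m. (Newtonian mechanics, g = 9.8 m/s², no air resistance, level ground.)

R = v₀² × sin(2θ) / g = 22.5² × sin(2 × 30°) / 9.8 = 506.25 × 0.866025 / 9.8 = 44.74 m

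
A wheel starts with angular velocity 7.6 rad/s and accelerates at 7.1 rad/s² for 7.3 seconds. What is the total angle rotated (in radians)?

θ = ω₀t + ½αt² = 7.6×7.3 + ½×7.1×7.3² = 244.66 rad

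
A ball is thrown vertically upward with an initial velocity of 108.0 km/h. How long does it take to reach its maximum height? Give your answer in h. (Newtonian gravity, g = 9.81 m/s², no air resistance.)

v₀ = 108.0 km/h × 0.2777777777777778 = 30.0 m/s
t_up = v₀ / g = 30.0 / 9.81 = 3.0581 s
t_up = 3.0581 s / 3600.0 = 0.0008495 h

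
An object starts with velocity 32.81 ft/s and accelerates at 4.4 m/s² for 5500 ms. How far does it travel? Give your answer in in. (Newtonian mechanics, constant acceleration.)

v₀ = 32.81 ft/s × 0.3048 = 10.0005 m/s
t = 5500 ms × 0.001 = 5.5 s
d = v₀ × t + ½ × a × t² = 10.0005 × 5.5 + 0.5 × 4.4 × 5.5² = 121.553 m
d = 121.553 m / 0.0254 = 4786 in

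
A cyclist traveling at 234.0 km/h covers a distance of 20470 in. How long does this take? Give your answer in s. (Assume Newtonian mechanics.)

d = 20470 in × 0.0254 = 519.938 m
v = 234.0 km/h × 0.2777777777777778 = 65.0 m/s
t = d / v = 519.938 / 65.0 = 7.999 s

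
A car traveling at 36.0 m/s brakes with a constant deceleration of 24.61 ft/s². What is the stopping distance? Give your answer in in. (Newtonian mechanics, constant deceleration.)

a = 24.61 ft/s² × 0.3048 = 7.50113 m/s²
d = v₀² / (2a) = 36.0² / (2 × 7.50113) = 1296.0 / 15.0023 = 86.3868 m
d = 86.3868 m / 0.0254 = 3401 in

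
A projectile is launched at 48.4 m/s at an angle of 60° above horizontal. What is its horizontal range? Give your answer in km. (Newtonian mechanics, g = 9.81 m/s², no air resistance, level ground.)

R = v₀² × sin(2θ) / g = 48.4² × sin(2 × 60°) / 9.81 = 2342.56 × 0.866025 / 9.81 = 206.801 m
R = 206.801 m / 1000.0 = 0.2068 km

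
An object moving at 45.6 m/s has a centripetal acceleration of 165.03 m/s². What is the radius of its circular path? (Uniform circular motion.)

r = v²/a_c = 45.6²/165.03 = 12.6 m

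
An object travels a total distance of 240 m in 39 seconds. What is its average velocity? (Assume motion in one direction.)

v_avg = Δd / Δt = 240 / 39 = 6.15 m/s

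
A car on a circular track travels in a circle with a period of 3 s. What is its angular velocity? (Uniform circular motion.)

ω = 2π/T = 2π/3 = 2.0944 rad/s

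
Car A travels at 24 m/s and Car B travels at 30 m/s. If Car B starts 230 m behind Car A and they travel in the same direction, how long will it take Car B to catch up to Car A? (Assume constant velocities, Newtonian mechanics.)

Relative speed: v_rel = 30 - 24 = 6 m/s
Time to catch: t = d₀/v_rel = 230/6 = 38.33 s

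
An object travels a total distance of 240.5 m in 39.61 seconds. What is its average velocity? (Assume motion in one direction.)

v_avg = Δd / Δt = 240.5 / 39.61 = 6.07 m/s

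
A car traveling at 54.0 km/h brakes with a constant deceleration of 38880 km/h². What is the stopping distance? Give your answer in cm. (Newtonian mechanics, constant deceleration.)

v₀ = 54.0 km/h × 0.2777777777777778 = 15.0 m/s
a = 38880 km/h² × 7.716049382716049e-05 = 3.0 m/s²
d = v₀² / (2a) = 15.0² / (2 × 3.0) = 225.0 / 6.0 = 37.5 m
d = 37.5 m / 0.01 = 3750 cm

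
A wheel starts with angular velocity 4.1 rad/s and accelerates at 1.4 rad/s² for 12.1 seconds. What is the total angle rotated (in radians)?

θ = ω₀t + ½αt² = 4.1×12.1 + ½×1.4×12.1² = 152.1 rad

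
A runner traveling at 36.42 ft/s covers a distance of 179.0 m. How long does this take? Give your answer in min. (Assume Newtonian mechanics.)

v = 36.42 ft/s × 0.3048 = 11.1008 m/s
t = d / v = 179.0 / 11.1008 = 16.125 s
t = 16.125 s / 60.0 = 0.2687 min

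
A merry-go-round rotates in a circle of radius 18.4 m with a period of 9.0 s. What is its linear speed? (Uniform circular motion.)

v = 2πr/T = 2π×18.4/9.0 = 12.85 m/s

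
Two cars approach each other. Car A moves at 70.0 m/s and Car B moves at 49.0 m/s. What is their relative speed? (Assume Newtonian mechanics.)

v_rel = v_A + v_B = 70.0 + 49.0 = 119.0 m/s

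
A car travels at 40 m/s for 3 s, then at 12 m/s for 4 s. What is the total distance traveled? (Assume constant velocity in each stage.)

d₁ = v₁t₁ = 40 × 3 = 120 m
d₂ = v₂t₂ = 12 × 4 = 48 m
d_total = 120 + 48 = 168 m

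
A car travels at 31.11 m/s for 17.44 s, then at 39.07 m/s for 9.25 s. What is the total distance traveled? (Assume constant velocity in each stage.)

d₁ = v₁t₁ = 31.11 × 17.44 = 542.5584 m
d₂ = v₂t₂ = 39.07 × 9.25 = 361.3975 m
d_total = 542.5584 + 361.3975 = 903.96 m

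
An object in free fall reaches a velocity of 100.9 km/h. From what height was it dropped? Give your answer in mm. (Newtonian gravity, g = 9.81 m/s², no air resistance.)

v = 100.9 km/h × 0.2777777777777778 = 28.0278 m/s
h = v² / (2g) = 28.0278² / (2 × 9.81) = 40.0386 m
h = 40.0386 m / 0.001 = 40040 mm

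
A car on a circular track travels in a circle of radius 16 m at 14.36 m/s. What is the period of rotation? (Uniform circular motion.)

T = 2πr/v = 2π×16/14.36 = 7.0 s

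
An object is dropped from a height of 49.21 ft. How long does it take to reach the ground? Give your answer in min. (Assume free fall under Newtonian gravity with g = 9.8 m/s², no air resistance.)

h = 49.21 ft × 0.3048 = 14.9992 m
t = √(2h/g) = √(2 × 14.9992 / 9.8) = 1.74959 s
t = 1.74959 s / 60.0 = 0.02916 min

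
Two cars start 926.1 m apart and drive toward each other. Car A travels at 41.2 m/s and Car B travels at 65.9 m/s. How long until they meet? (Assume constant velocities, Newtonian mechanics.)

Combined speed: v_combined = 41.2 + 65.9 = 107.1 m/s
Time to meet: t = d/v_combined = 926.1/107.1 = 8.65 s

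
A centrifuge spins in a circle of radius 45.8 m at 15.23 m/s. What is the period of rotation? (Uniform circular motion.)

T = 2πr/v = 2π×45.8/15.23 = 18.89 s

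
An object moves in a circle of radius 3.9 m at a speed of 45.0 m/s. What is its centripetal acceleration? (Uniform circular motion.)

a_c = v²/r = 45.0²/3.9 = 2025.0/3.9 = 519.23 m/s²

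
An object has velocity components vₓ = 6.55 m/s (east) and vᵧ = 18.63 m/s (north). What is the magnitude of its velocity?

|v| = √(vₓ² + vᵧ²) = √(6.55² + 18.63²) = √(389.9794) = 19.75 m/s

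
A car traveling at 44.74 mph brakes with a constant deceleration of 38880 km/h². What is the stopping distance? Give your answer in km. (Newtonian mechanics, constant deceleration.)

v₀ = 44.74 mph × 0.44704 = 20.0006 m/s
a = 38880 km/h² × 7.716049382716049e-05 = 3.0 m/s²
d = v₀² / (2a) = 20.0006² / (2 × 3.0) = 400.024 / 6.0 = 66.6707 m
d = 66.6707 m / 1000.0 = 0.06667 km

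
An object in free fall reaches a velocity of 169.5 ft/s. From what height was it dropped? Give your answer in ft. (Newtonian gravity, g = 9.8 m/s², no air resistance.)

v = 169.5 ft/s × 0.3048 = 51.6636 m/s
h = v² / (2g) = 51.6636² / (2 × 9.8) = 136.18 m
h = 136.18 m / 0.3048 = 446.8 ft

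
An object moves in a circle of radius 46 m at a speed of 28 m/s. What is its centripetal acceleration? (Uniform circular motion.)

a_c = v²/r = 28²/46 = 784/46 = 17.04 m/s²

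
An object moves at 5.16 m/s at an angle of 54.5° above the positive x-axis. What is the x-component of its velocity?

vₓ = v cos(θ) = 5.16 × cos(54.5°) = 3.0 m/s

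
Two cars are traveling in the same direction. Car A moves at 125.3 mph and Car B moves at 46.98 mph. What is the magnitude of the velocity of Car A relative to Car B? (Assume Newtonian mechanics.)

v_rel = |v_A - v_B| = |125.3 - 46.98| = 78.32 mph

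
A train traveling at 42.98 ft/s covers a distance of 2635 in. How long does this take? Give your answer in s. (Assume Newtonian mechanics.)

d = 2635 in × 0.0254 = 66.929 m
v = 42.98 ft/s × 0.3048 = 13.1003 m/s
t = d / v = 66.929 / 13.1003 = 5.109 s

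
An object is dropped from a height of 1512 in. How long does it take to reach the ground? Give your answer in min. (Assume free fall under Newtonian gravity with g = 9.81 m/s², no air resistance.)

h = 1512 in × 0.0254 = 38.4048 m
t = √(2h/g) = √(2 × 38.4048 / 9.81) = 2.79816 s
t = 2.79816 s / 60.0 = 0.04664 min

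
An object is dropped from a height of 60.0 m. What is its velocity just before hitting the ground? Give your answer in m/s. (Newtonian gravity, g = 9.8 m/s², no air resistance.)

v = √(2gh) = √(2 × 9.8 × 60.0) = 34.29 m/s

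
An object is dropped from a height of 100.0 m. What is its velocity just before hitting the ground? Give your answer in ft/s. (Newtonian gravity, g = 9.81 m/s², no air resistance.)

v = √(2gh) = √(2 × 9.81 × 100.0) = 44.2945 m/s
v = 44.2945 m/s / 0.3048 = 145.3 ft/s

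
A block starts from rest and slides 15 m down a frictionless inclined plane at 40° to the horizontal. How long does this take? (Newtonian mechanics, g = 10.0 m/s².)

a = g sin(θ) = 10.0 × sin(40°) = 6.4279 m/s²
t = √(2d/a) = √(2 × 15 / 6.4279) = 2.16 s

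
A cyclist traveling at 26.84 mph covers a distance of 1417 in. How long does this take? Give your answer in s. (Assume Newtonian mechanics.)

d = 1417 in × 0.0254 = 35.9918 m
v = 26.84 mph × 0.44704 = 11.9986 m/s
t = d / v = 35.9918 / 11.9986 = 3.0 s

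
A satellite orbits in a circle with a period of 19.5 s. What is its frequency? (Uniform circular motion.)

f = 1/T = 1/19.5 = 0.0513 Hz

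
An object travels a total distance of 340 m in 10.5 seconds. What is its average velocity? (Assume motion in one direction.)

v_avg = Δd / Δt = 340 / 10.5 = 32.38 m/s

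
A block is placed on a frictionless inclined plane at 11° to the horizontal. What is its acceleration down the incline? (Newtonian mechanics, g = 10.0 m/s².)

a = g sin(θ) = 10.0 × sin(11°) = 10.0 × 0.1908 = 1.91 m/s²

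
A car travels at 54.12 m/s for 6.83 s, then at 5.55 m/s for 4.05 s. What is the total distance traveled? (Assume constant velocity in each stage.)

d₁ = v₁t₁ = 54.12 × 6.83 = 369.6396 m
d₂ = v₂t₂ = 5.55 × 4.05 = 22.4775 m
d_total = 369.6396 + 22.4775 = 392.12 m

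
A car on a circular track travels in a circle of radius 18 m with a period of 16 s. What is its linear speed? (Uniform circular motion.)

v = 2πr/T = 2π×18/16 = 7.07 m/s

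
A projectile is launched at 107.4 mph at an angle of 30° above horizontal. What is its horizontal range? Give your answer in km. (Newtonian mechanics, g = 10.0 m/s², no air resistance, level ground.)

v₀ = 107.4 mph × 0.44704 = 48.0121 m/s
R = v₀² × sin(2θ) / g = 48.0121² × sin(2 × 30°) / 10.0 = 2305.16 × 0.866025 / 10.0 = 199.633 m
R = 199.633 m / 1000.0 = 0.1996 km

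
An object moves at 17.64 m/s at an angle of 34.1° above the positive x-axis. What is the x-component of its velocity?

vₓ = v cos(θ) = 17.64 × cos(34.1°) = 14.61 m/s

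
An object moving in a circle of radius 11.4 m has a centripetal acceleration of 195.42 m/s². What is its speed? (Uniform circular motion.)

v = √(a_c × r) = √(195.42 × 11.4) = 47.2 m/s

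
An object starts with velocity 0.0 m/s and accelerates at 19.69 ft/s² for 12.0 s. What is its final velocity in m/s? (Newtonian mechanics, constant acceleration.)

a = 19.69 ft/s² × 0.3048 = 6.00151 m/s²
v = v₀ + a × t = 0.0 + 6.00151 × 12.0 = 72.02 m/s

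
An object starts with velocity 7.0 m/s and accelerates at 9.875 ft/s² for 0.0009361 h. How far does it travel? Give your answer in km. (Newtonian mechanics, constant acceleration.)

a = 9.875 ft/s² × 0.3048 = 3.0099 m/s²
t = 0.0009361 h × 3600.0 = 3.36996 s
d = v₀ × t + ½ × a × t² = 7.0 × 3.36996 + 0.5 × 3.0099 × 3.36996² = 40.6809 m
d = 40.6809 m / 1000.0 = 0.04068 km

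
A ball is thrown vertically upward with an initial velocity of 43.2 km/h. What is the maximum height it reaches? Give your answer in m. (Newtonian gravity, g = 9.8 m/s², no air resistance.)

v₀ = 43.2 km/h × 0.2777777777777778 = 12.0 m/s
h_max = v₀² / (2g) = 12.0² / (2 × 9.8) = 144.0 / 19.6 = 7.347 m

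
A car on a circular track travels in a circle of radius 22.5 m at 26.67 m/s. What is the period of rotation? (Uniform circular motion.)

T = 2πr/v = 2π×22.5/26.67 = 5.3 s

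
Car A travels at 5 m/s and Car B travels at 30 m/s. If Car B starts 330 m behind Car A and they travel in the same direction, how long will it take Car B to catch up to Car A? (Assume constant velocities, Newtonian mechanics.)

Relative speed: v_rel = 30 - 5 = 25 m/s
Time to catch: t = d₀/v_rel = 330/25 = 13.2 s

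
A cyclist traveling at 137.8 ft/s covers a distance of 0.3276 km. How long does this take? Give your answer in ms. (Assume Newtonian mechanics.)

d = 0.3276 km × 1000.0 = 327.6 m
v = 137.8 ft/s × 0.3048 = 42.0014 m/s
t = d / v = 327.6 / 42.0014 = 7.79974 s
t = 7.79974 s / 0.001 = 7800 ms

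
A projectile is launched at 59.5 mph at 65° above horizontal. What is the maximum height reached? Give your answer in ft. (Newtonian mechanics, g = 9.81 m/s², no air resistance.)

v₀ = 59.5 mph × 0.44704 = 26.5989 m/s
H = v₀² × sin²(θ) / (2g) = 26.5989² × sin(65°)² / (2 × 9.81) = 707.501 × 0.821394 / 19.62 = 29.6196 m
H = 29.6196 m / 0.3048 = 97.18 ft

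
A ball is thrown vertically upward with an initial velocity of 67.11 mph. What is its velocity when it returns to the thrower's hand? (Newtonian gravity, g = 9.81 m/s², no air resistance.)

By conservation of energy (no air resistance), the ball returns to the throw height with the same speed as launch, but directed downward.
|v_ground| = v₀ = 67.11 mph
v_ground = 67.11 mph (downward)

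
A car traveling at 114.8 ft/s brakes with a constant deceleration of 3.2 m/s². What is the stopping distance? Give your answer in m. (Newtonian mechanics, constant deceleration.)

v₀ = 114.8 ft/s × 0.3048 = 34.991 m/s
d = v₀² / (2a) = 34.991² / (2 × 3.2) = 1224.37 / 6.4 = 191.3 m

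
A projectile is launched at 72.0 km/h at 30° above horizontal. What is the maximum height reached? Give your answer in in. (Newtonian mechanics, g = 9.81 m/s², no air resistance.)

v₀ = 72.0 km/h × 0.2777777777777778 = 20.0 m/s
H = v₀² × sin²(θ) / (2g) = 20.0² × sin(30°)² / (2 × 9.81) = 400.0 × 0.25 / 19.62 = 5.09684 m
H = 5.09684 m / 0.0254 = 200.7 in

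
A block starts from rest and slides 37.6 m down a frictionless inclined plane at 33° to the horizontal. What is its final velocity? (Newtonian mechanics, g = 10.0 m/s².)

a = g sin(θ) = 10.0 × sin(33°) = 5.4464 m/s²
v = √(2ad) = √(2 × 5.4464 × 37.6) = 20.24 m/s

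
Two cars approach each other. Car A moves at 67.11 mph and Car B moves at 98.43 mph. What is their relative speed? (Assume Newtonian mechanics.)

v_rel = v_A + v_B = 67.11 + 98.43 = 165.54 mph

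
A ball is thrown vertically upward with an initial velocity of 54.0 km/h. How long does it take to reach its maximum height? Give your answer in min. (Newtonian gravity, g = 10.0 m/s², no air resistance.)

v₀ = 54.0 km/h × 0.2777777777777778 = 15.0 m/s
t_up = v₀ / g = 15.0 / 10.0 = 1.5 s
t_up = 1.5 s / 60.0 = 0.025 min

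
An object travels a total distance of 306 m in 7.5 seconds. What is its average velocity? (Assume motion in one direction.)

v_avg = Δd / Δt = 306 / 7.5 = 40.8 m/s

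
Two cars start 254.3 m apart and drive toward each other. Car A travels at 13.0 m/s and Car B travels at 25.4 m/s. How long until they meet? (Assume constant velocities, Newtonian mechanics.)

Combined speed: v_combined = 13.0 + 25.4 = 38.4 m/s
Time to meet: t = d/v_combined = 254.3/38.4 = 6.62 s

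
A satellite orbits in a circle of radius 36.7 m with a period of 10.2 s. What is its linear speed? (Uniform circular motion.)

v = 2πr/T = 2π×36.7/10.2 = 22.61 m/s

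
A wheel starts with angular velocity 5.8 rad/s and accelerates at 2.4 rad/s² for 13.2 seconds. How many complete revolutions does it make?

θ = ω₀t + ½αt² = 5.8×13.2 + ½×2.4×13.2² = 285.648 rad
Total revolutions = θ/(2π) = 285.648/(2π) = 45.46
Complete revolutions = ⌊45.46⌋ = 45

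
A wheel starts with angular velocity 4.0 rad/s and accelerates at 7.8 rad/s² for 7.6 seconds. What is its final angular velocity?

ω = ω₀ + αt = 4.0 + 7.8 × 7.6 = 63.28 rad/s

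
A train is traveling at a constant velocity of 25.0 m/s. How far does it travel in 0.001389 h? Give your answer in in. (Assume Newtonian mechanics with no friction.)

t = 0.001389 h × 3600.0 = 5.0004 s
d = v × t = 25.0 × 5.0004 = 125.01 m
d = 125.01 m / 0.0254 = 4922 in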